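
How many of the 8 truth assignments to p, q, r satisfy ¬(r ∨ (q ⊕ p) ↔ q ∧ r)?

p | q | r | (q ⊕ p) | (r ∨ (q ⊕ p)) | (q ∧ r) | ((r ∨ (q ⊕ p)) ↔ (q ∧ r)) | ¬((r ∨ (q ⊕ p)) ↔ (q ∧ r))
- | - | - | ------- | ------------- | ------- | ------------------------- | --------------------------
1 | 1 | 1 |    0    |       1       |    1    |             1             |             0             
1 | 1 | 0 |    0    |       0       |    0    |             1             |             0             
1 | 0 | 1 |    1    |       1       |    0    |             0             |             1             
1 | 0 | 0 |    1    |       1       |    0    |             0             |             1             
0 | 1 | 1 |    1    |       1       |    1    |             1             |             0             
0 | 1 | 0 |    1    |       1       |    0    |             0             |             1             
0 | 0 | 1 |    0    |       1       |    0    |             0             |             1             
0 | 0 | 0 |    0    |       0       |    0    |             1             |             0             
The formula is true on 4 of the 8 rows.

4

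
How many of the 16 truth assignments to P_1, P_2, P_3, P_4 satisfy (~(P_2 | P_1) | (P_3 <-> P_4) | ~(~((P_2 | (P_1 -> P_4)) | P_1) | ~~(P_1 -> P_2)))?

12

P_1 | P_2 | P_3 | P_4 | φ
--- | --- | --- | --- | -
 1  |  1  |  1  |  1  | 1
 1  |  1  |  1  |  0  | 0
 1  |  1  |  0  |  1  | 0
 1  |  1  |  0  |  0  | 1
 1  |  0  |  1  |  1  | 1
 1  |  0  |  1  |  0  | 1
 1  |  0  |  0  |  1  | 1
 1  |  0  |  0  |  0  | 1
 0  |  1  |  1  |  1  | 1
 0  |  1  |  1  |  0  | 0
 0  |  1  |  0  |  1  | 0
 0  |  1  |  0  |  0  | 1
 0  |  0  |  1  |  1  | 1
 0  |  0  |  1  |  0  | 1
 0  |  0  |  0  |  1  | 1
 0  |  0  |  0  |  0  | 1
The formula is true on 12 of the 16 rows.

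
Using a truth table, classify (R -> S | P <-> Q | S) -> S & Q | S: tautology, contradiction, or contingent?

P | Q | R | S | φ
- | - | - | - | -
T | T | T | T | T
T | T | T | F | F
T | T | F | T | T
T | T | F | F | F
T | F | T | T | T
T | F | T | F | T
T | F | F | T | T
T | F | F | F | T
F | T | T | T | T
F | T | T | F | T
F | T | F | T | T
F | T | F | F | F
F | F | T | T | T
F | F | T | F | F
F | F | F | T | T
F | F | F | F | T
12 of 16 rows are T, so the formula is contingent.

contingent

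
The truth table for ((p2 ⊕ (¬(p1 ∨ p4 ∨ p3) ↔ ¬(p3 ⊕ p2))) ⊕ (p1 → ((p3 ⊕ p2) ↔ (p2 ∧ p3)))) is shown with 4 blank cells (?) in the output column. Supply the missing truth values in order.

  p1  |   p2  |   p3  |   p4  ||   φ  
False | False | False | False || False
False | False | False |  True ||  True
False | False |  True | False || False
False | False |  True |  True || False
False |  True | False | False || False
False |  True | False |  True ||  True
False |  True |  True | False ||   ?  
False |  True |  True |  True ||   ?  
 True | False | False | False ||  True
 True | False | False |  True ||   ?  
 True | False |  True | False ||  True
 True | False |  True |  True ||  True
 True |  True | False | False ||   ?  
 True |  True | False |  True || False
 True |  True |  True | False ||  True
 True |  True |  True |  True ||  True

Row p1=False, p2=True, p3=True, p4=False: (p2 ⊕ (¬(p1 ∨ p4 ∨ p3) ↔ ¬(p3 ⊕ p2))) = True, (p1 → ((p3 ⊕ p2) ↔ (p2 ∧ p3))) = True, so the formula = False.
Row p1=False, p2=True, p3=True, p4=True: (p2 ⊕ (¬(p1 ∨ p4 ∨ p3) ↔ ¬(p3 ⊕ p2))) = True, (p1 → ((p3 ⊕ p2) ↔ (p2 ∧ p3))) = True, so the formula = False.
Row p1=True, p2=False, p3=False, p4=True: (p2 ⊕ (¬(p1 ∨ p4 ∨ p3) ↔ ¬(p3 ⊕ p2))) = False, (p1 → ((p3 ⊕ p2) ↔ (p2 ∧ p3))) = True, so the formula = True.
Row p1=True, p2=True, p3=False, p4=False: (p2 ⊕ (¬(p1 ∨ p4 ∨ p3) ↔ ¬(p3 ⊕ p2))) = False, (p1 → ((p3 ⊕ p2) ↔ (p2 ∧ p3))) = False, so the formula = False.

False, False, True, False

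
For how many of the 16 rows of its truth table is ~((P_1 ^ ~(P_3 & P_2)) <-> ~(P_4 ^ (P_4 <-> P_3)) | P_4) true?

P_1  P_2  P_3  P_4  |  (P_3 & P_2)  ~(P_3 & P_2)  (P_1 ^ ~(P_3 & P_2))  (P_4 <-> P_3)  (P_4 ^ (P_4 <-> P_3))  ~(P_4 ^ (P_4 <-> P_3))  φ
 F    F    F    F   |       F            T                 T                  T                  T                      F             T
 F    F    F    T   |       F            T                 T                  F                  T                      F             F
 F    F    T    F   |       F            T                 T                  F                  F                      T             F
 F    F    T    T   |       F            T                 T                  T                  F                      T             F
 F    T    F    F   |       F            T                 T                  T                  T                      F             T
 F    T    F    T   |       F            T                 T                  F                  T                      F             F
 F    T    T    F   |       T            F                 F                  F                  F                      T             T
 F    T    T    T   |       T            F                 F                  T                  F                      T             T
 T    F    F    F   |       F            T                 F                  T                  T                      F             F
 T    F    F    T   |       F            T                 F                  F                  T                      F             T
 T    F    T    F   |       F            T                 F                  F                  F                      T             T
 T    F    T    T   |       F            T                 F                  T                  F                      T             T
 T    T    F    F   |       F            T                 F                  T                  T                      F             F
 T    T    F    T   |       F            T                 F                  F                  T                      F             T
 T    T    T    F   |       T            F                 T                  F                  F                      T             F
 T    T    T    T   |       T            F                 T                  T                  F                      T             F
The formula is true on 8 of the 16 rows.

8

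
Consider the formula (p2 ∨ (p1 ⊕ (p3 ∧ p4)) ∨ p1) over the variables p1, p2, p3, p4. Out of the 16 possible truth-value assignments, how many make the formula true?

13

p1  p2  p3  p4  |  (p2 ∨ (p1 ⊕ (p3 ∧ p4)) ∨ p1)
T   T   T   T   |               T              
T   T   T   F   |               T              
T   T   F   T   |               T              
T   T   F   F   |               T              
T   F   T   T   |               T              
T   F   T   F   |               T              
T   F   F   T   |               T              
T   F   F   F   |               T              
F   T   T   T   |               T              
F   T   T   F   |               T              
F   T   F   T   |               T              
F   T   F   F   |               T              
F   F   T   T   |               T              
F   F   T   F   |               F              
F   F   F   T   |               F              
F   F   F   F   |               F              
The formula is true on 13 of the 16 rows.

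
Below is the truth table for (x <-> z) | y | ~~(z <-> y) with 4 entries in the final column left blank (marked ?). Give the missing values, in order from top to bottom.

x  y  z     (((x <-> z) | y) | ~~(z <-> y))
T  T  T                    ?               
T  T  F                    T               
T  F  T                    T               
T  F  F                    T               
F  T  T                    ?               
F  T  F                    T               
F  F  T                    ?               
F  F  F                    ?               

T, T, F, T

Row x=T, y=T, z=T: ((x <-> z) | y) = T, ~~(z <-> y) = T, so (((x <-> z) | y) | ~~(z <-> y)) = T.
Row x=F, y=T, z=T: ((x <-> z) | y) = T, ~~(z <-> y) = T, so (((x <-> z) | y) | ~~(z <-> y)) = T.
Row x=F, y=F, z=T: ((x <-> z) | y) = F, ~~(z <-> y) = F, so (((x <-> z) | y) | ~~(z <-> y)) = F.
Row x=F, y=F, z=F: ((x <-> z) | y) = T, ~~(z <-> y) = T, so (((x <-> z) | y) | ~~(z <-> y)) = T.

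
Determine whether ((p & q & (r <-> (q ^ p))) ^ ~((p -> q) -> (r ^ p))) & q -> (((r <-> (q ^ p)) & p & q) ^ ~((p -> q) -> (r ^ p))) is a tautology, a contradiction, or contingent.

tautology

p | q | r | φ
- | - | - | -
1 | 1 | 1 | 1
1 | 1 | 0 | 1
1 | 0 | 1 | 1
1 | 0 | 0 | 1
0 | 1 | 1 | 1
0 | 1 | 0 | 1
0 | 0 | 1 | 1
0 | 0 | 0 | 1
Every row is 1, so the formula is a tautology.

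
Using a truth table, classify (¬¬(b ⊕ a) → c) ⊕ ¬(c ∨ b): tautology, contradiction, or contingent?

contingent

a  b  c  |  (b ⊕ a)  ¬(b ⊕ a)  ¬¬(b ⊕ a)  (¬¬(b ⊕ a) → c)  (c ∨ b)  ¬(c ∨ b)  ((¬¬(b ⊕ a) → c) ⊕ ¬(c ∨ b))
0  0  0  |     0        1          0             1            0        1                   0              
0  0  1  |     0        1          0             1            1        0                   1              
0  1  0  |     1        0          1             0            1        0                   0              
0  1  1  |     1        0          1             1            1        0                   1              
1  0  0  |     1        0          1             0            0        1                   1              
1  0  1  |     1        0          1             1            1        0                   1              
1  1  0  |     0        1          0             1            1        0                   1              
1  1  1  |     0        1          0             1            1        0                   1              
6 of 8 rows are 1, so the formula is contingent.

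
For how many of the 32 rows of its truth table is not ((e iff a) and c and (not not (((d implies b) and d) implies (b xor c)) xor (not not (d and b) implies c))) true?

a  b  c  d  e  |  φ
0  0  0  0  0  |  1
0  0  0  0  1  |  1
0  0  0  1  0  |  1
0  0  0  1  1  |  1
0  0  1  0  0  |  1
0  0  1  0  1  |  1
0  0  1  1  0  |  1
0  0  1  1  1  |  1
0  1  0  0  0  |  1
0  1  0  0  1  |  1
0  1  0  1  0  |  1
0  1  0  1  1  |  1
0  1  1  0  0  |  1
0  1  1  0  1  |  1
0  1  1  1  0  |  0
0  1  1  1  1  |  1
1  0  0  0  0  |  1
1  0  0  0  1  |  1
1  0  0  1  0  |  1
1  0  0  1  1  |  1
1  0  1  0  0  |  1
1  0  1  0  1  |  1
1  0  1  1  0  |  1
1  0  1  1  1  |  1
1  1  0  0  0  |  1
1  1  0  0  1  |  1
1  1  0  1  0  |  1
1  1  0  1  1  |  1
1  1  1  0  0  |  1
1  1  1  0  1  |  1
1  1  1  1  0  |  1
1  1  1  1  1  |  0
The formula is true on 30 of the 32 rows.

30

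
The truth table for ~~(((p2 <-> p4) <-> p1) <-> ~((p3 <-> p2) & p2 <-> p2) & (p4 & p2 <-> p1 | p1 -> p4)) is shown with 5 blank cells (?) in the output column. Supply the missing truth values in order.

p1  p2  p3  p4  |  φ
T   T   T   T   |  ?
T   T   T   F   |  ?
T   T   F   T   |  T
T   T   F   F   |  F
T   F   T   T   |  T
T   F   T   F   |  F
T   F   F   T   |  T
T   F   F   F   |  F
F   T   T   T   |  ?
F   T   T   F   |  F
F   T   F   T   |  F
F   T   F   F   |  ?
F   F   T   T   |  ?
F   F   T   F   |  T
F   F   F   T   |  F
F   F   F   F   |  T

Row p1=T, p2=T, p3=T, p4=T: (((p2 <-> p4) <-> p1) <-> ~((p3 <-> p2) & p2 <-> p2) & (p4 & p2 <-> p1 | p1 -> p4)) = F, ~(((p2 <-> p4) <-> p1) <-> ~((p3 <-> p2) & p2 <-> p2) & (p4 & p2 <-> p1 | p1 -> p4)) = T, so the formula = F.
Row p1=T, p2=T, p3=T, p4=F: (((p2 <-> p4) <-> p1) <-> ~((p3 <-> p2) & p2 <-> p2) & (p4 & p2 <-> p1 | p1 -> p4)) = T, ~(((p2 <-> p4) <-> p1) <-> ~((p3 <-> p2) & p2 <-> p2) & (p4 & p2 <-> p1 | p1 -> p4)) = F, so the formula = T.
Row p1=F, p2=T, p3=T, p4=T: (((p2 <-> p4) <-> p1) <-> ~((p3 <-> p2) & p2 <-> p2) & (p4 & p2 <-> p1 | p1 -> p4)) = T, ~(((p2 <-> p4) <-> p1) <-> ~((p3 <-> p2) & p2 <-> p2) & (p4 & p2 <-> p1 | p1 -> p4)) = F, so the formula = T.
Row p1=F, p2=T, p3=F, p4=F: (((p2 <-> p4) <-> p1) <-> ~((p3 <-> p2) & p2 <-> p2) & (p4 & p2 <-> p1 | p1 -> p4)) = F, ~(((p2 <-> p4) <-> p1) <-> ~((p3 <-> p2) & p2 <-> p2) & (p4 & p2 <-> p1 | p1 -> p4)) = T, so the formula = F.
Row p1=F, p2=F, p3=T, p4=T: (((p2 <-> p4) <-> p1) <-> ~((p3 <-> p2) & p2 <-> p2) & (p4 & p2 <-> p1 | p1 -> p4)) = F, ~(((p2 <-> p4) <-> p1) <-> ~((p3 <-> p2) & p2 <-> p2) & (p4 & p2 <-> p1 | p1 -> p4)) = T, so the formula = F.

F, T, T, F, F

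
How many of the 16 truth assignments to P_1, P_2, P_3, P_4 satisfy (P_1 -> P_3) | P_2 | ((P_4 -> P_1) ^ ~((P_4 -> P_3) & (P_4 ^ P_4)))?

14

P_1 | P_2 | P_3 | P_4 | φ
--- | --- | --- | --- | -
 T  |  T  |  T  |  T  | T
 T  |  T  |  T  |  F  | T
 T  |  T  |  F  |  T  | T
 T  |  T  |  F  |  F  | T
 T  |  F  |  T  |  T  | T
 T  |  F  |  T  |  F  | T
 T  |  F  |  F  |  T  | F
 T  |  F  |  F  |  F  | F
 F  |  T  |  T  |  T  | T
 F  |  T  |  T  |  F  | T
 F  |  T  |  F  |  T  | T
 F  |  T  |  F  |  F  | T
 F  |  F  |  T  |  T  | T
 F  |  F  |  T  |  F  | T
 F  |  F  |  F  |  T  | T
 F  |  F  |  F  |  F  | T
The formula is true on 14 of the 16 rows.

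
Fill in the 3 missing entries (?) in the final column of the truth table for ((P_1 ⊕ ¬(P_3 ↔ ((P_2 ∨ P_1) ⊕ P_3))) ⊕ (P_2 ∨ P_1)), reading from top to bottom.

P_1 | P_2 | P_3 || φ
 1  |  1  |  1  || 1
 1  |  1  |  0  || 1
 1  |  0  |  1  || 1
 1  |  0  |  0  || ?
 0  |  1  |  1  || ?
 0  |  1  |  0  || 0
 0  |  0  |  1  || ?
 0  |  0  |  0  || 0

Row P_1=1, P_2=0, P_3=0: (P_1 ⊕ ¬(P_3 ↔ ((P_2 ∨ P_1) ⊕ P_3))) = 0, (P_2 ∨ P_1) = 1, so the formula = 1.
Row P_1=0, P_2=1, P_3=1: (P_1 ⊕ ¬(P_3 ↔ ((P_2 ∨ P_1) ⊕ P_3))) = 1, (P_2 ∨ P_1) = 1, so the formula = 0.
Row P_1=0, P_2=0, P_3=1: (P_1 ⊕ ¬(P_3 ↔ ((P_2 ∨ P_1) ⊕ P_3))) = 0, (P_2 ∨ P_1) = 0, so the formula = 0.

1, 0, 0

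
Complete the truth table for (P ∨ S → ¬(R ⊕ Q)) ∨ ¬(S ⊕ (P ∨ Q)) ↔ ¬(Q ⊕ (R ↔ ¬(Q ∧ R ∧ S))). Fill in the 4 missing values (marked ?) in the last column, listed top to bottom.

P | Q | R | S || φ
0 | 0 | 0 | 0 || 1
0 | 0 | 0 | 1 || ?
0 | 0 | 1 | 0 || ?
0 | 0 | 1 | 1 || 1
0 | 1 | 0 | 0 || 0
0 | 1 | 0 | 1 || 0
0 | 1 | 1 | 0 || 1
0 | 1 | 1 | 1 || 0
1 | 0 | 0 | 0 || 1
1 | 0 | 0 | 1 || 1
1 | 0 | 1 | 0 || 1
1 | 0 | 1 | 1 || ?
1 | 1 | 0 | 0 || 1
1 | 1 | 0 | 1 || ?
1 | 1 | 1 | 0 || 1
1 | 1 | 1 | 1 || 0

1, 0, 0, 0

Row P=0, Q=0, R=0, S=1: ((P ∨ S → ¬(R ⊕ Q)) ∨ ¬(S ⊕ (P ∨ Q))) = 1, ¬(Q ⊕ (R ↔ ¬(Q ∧ R ∧ S))) = 1, so the formula = 1.
Row P=0, Q=0, R=1, S=0: ((P ∨ S → ¬(R ⊕ Q)) ∨ ¬(S ⊕ (P ∨ Q))) = 1, ¬(Q ⊕ (R ↔ ¬(Q ∧ R ∧ S))) = 0, so the formula = 0.
Row P=1, Q=0, R=1, S=1: ((P ∨ S → ¬(R ⊕ Q)) ∨ ¬(S ⊕ (P ∨ Q))) = 1, ¬(Q ⊕ (R ↔ ¬(Q ∧ R ∧ S))) = 0, so the formula = 0.
Row P=1, Q=1, R=0, S=1: ((P ∨ S → ¬(R ⊕ Q)) ∨ ¬(S ⊕ (P ∨ Q))) = 1, ¬(Q ⊕ (R ↔ ¬(Q ∧ R ∧ S))) = 0, so the formula = 0.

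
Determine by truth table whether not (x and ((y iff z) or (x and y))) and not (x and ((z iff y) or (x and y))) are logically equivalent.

equivalent

x | y | z | φ | ψ
- | - | - | - | -
T | T | T | F | F
T | T | F | F | F
T | F | T | T | T
T | F | F | F | F
F | T | T | T | T
F | T | F | T | T
F | F | T | T | T
F | F | F | T | T
The columns for φ and ψ agree on every row, so they are logically equivalent.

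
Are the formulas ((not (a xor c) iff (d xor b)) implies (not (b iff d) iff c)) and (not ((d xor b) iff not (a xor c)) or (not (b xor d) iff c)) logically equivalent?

  a   |   b   |   c   |   d   ||   φ   |   ψ  
False | False | False | False ||  True |  True
False | False | False |  True || False |  True
False | False |  True | False || False |  True
False | False |  True |  True ||  True |  True
False |  True | False | False || False |  True
False |  True | False |  True ||  True |  True
False |  True |  True | False ||  True |  True
False |  True |  True |  True || False |  True
 True | False | False | False ||  True | False
 True | False | False |  True ||  True |  True
 True | False |  True | False ||  True |  True
 True | False |  True |  True ||  True | False
 True |  True | False | False ||  True |  True
 True |  True | False |  True ||  True | False
 True |  True |  True | False ||  True | False
 True |  True |  True |  True ||  True |  True
The columns differ at a=False, b=False, c=False, d=True (φ=False, ψ=True), so they are not equivalent.

not equivalent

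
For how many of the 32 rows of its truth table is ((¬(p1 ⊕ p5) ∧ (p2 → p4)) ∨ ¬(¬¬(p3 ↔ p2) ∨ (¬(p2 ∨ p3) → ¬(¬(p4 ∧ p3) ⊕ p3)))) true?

12

p1 | p2 | p3 | p4 | p5 | φ
-- | -- | -- | -- | -- | -
T  | T  | T  | T  | T  | T
T  | T  | T  | T  | F  | F
T  | T  | T  | F  | T  | F
T  | T  | T  | F  | F  | F
T  | T  | F  | T  | T  | T
T  | T  | F  | T  | F  | F
T  | T  | F  | F  | T  | F
T  | T  | F  | F  | F  | F
T  | F  | T  | T  | T  | T
T  | F  | T  | T  | F  | F
T  | F  | T  | F  | T  | T
T  | F  | T  | F  | F  | F
T  | F  | F  | T  | T  | T
T  | F  | F  | T  | F  | F
T  | F  | F  | F  | T  | T
T  | F  | F  | F  | F  | F
F  | T  | T  | T  | T  | F
F  | T  | T  | T  | F  | T
F  | T  | T  | F  | T  | F
F  | T  | T  | F  | F  | F
F  | T  | F  | T  | T  | F
F  | T  | F  | T  | F  | T
F  | T  | F  | F  | T  | F
F  | T  | F  | F  | F  | F
F  | F  | T  | T  | T  | F
F  | F  | T  | T  | F  | T
F  | F  | T  | F  | T  | F
F  | F  | T  | F  | F  | T
F  | F  | F  | T  | T  | F
F  | F  | F  | T  | F  | T
F  | F  | F  | F  | T  | F
F  | F  | F  | F  | F  | T
The formula is true on 12 of the 32 rows.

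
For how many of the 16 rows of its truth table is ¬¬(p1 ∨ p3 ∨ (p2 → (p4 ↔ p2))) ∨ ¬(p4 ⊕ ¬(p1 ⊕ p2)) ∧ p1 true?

p1  p2  p3  p4  |  φ
F   F   F   F   |  T
F   F   F   T   |  T
F   F   T   F   |  T
F   F   T   T   |  T
F   T   F   F   |  F
F   T   F   T   |  T
F   T   T   F   |  T
F   T   T   T   |  T
T   F   F   F   |  T
T   F   F   T   |  T
T   F   T   F   |  T
T   F   T   T   |  T
T   T   F   F   |  T
T   T   F   T   |  T
T   T   T   F   |  T
T   T   T   T   |  T
The formula is true on 15 of the 16 rows.

15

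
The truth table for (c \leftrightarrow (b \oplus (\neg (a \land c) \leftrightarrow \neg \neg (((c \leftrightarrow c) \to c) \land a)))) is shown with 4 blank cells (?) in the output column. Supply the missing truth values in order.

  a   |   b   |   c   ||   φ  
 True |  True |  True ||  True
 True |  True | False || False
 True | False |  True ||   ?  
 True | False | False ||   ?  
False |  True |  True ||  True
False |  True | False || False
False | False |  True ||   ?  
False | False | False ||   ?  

Row a=True, b=False, c=True: (b \oplus (\neg (a \land c) \leftrightarrow \neg \neg (((c \leftrightarrow c) \to c) \land a))) = False, so the formula = False.
Row a=True, b=False, c=False: (b \oplus (\neg (a \land c) \leftrightarrow \neg \neg (((c \leftrightarrow c) \to c) \land a))) = False, so the formula = True.
Row a=False, b=False, c=True: (b \oplus (\neg (a \land c) \leftrightarrow \neg \neg (((c \leftrightarrow c) \to c) \land a))) = False, so the formula = False.
Row a=False, b=False, c=False: (b \oplus (\neg (a \land c) \leftrightarrow \neg \neg (((c \leftrightarrow c) \to c) \land a))) = False, so the formula = True.

False, True, False, True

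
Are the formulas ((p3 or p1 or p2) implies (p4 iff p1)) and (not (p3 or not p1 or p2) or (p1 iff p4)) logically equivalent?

not equivalent

p1 | p2 | p3 | p4 | φ | ψ
-- | -- | -- | -- | - | -
T  | T  | T  | T  | T | T
T  | T  | T  | F  | F | F
T  | T  | F  | T  | T | T
T  | T  | F  | F  | F | F
T  | F  | T  | T  | T | T
T  | F  | T  | F  | F | F
T  | F  | F  | T  | T | T
T  | F  | F  | F  | F | T
F  | T  | T  | T  | F | F
F  | T  | T  | F  | T | T
F  | T  | F  | T  | F | F
F  | T  | F  | F  | T | T
F  | F  | T  | T  | F | F
F  | F  | T  | F  | T | T
F  | F  | F  | T  | T | F
F  | F  | F  | F  | T | T
The columns differ at p1=T, p2=F, p3=F, p4=F (φ=F, ψ=T), so they are not equivalent.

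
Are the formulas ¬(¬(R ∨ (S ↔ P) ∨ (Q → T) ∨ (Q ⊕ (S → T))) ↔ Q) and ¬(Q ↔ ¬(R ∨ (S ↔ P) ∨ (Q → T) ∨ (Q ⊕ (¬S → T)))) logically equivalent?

  P   |   Q   |   R   |   S   |   T   |   φ   |   ψ  
----- | ----- | ----- | ----- | ----- | ----- | -----
 True |  True |  True |  True |  True |  True |  True
 True |  True |  True |  True | False |  True |  True
 True |  True |  True | False |  True |  True |  True
 True |  True |  True | False | False |  True |  True
 True |  True | False |  True |  True |  True |  True
 True |  True | False |  True | False |  True |  True
 True |  True | False | False |  True |  True |  True
 True |  True | False | False | False | False |  True
 True | False |  True |  True |  True | False | False
 True | False |  True |  True | False | False | False
 True | False |  True | False |  True | False | False
 True | False |  True | False | False | False | False
 True | False | False |  True |  True | False | False
 True | False | False |  True | False | False | False
 True | False | False | False |  True | False | False
 True | False | False | False | False | False | False
False |  True |  True |  True |  True |  True |  True
False |  True |  True |  True | False |  True |  True
False |  True |  True | False |  True |  True |  True
False |  True |  True | False | False |  True |  True
False |  True | False |  True |  True |  True |  True
False |  True | False |  True | False |  True | False
False |  True | False | False |  True |  True |  True
False |  True | False | False | False |  True |  True
False | False |  True |  True |  True | False | False
False | False |  True |  True | False | False | False
False | False |  True | False |  True | False | False
False | False |  True | False | False | False | False
False | False | False |  True |  True | False | False
False | False | False |  True | False | False | False
False | False | False | False |  True | False | False
False | False | False | False | False | False | False
The columns differ at P=True, Q=True, R=False, S=False, T=False (φ=False, ψ=True), so they are not equivalent.

not equivalent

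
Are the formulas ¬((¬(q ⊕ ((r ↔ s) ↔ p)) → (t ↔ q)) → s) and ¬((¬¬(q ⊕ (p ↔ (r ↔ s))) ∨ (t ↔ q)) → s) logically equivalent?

equivalent

p | q | r | s | t || φ | ψ
1 | 1 | 1 | 1 | 1 || 0 | 0
1 | 1 | 1 | 1 | 0 || 0 | 0
1 | 1 | 1 | 0 | 1 || 1 | 1
1 | 1 | 1 | 0 | 0 || 1 | 1
1 | 1 | 0 | 1 | 1 || 0 | 0
1 | 1 | 0 | 1 | 0 || 0 | 0
1 | 1 | 0 | 0 | 1 || 1 | 1
1 | 1 | 0 | 0 | 0 || 0 | 0
1 | 0 | 1 | 1 | 1 || 0 | 0
1 | 0 | 1 | 1 | 0 || 0 | 0
1 | 0 | 1 | 0 | 1 || 0 | 0
1 | 0 | 1 | 0 | 0 || 1 | 1
1 | 0 | 0 | 1 | 1 || 0 | 0
1 | 0 | 0 | 1 | 0 || 0 | 0
1 | 0 | 0 | 0 | 1 || 1 | 1
1 | 0 | 0 | 0 | 0 || 1 | 1
0 | 1 | 1 | 1 | 1 || 0 | 0
0 | 1 | 1 | 1 | 0 || 0 | 0
0 | 1 | 1 | 0 | 1 || 1 | 1
0 | 1 | 1 | 0 | 0 || 0 | 0
0 | 1 | 0 | 1 | 1 || 0 | 0
0 | 1 | 0 | 1 | 0 || 0 | 0
0 | 1 | 0 | 0 | 1 || 1 | 1
0 | 1 | 0 | 0 | 0 || 1 | 1
0 | 0 | 1 | 1 | 1 || 0 | 0
0 | 0 | 1 | 1 | 0 || 0 | 0
0 | 0 | 1 | 0 | 1 || 1 | 1
0 | 0 | 1 | 0 | 0 || 1 | 1
0 | 0 | 0 | 1 | 1 || 0 | 0
0 | 0 | 0 | 1 | 0 || 0 | 0
0 | 0 | 0 | 0 | 1 || 0 | 0
0 | 0 | 0 | 0 | 0 || 1 | 1
The columns for φ and ψ agree on every row, so they are logically equivalent.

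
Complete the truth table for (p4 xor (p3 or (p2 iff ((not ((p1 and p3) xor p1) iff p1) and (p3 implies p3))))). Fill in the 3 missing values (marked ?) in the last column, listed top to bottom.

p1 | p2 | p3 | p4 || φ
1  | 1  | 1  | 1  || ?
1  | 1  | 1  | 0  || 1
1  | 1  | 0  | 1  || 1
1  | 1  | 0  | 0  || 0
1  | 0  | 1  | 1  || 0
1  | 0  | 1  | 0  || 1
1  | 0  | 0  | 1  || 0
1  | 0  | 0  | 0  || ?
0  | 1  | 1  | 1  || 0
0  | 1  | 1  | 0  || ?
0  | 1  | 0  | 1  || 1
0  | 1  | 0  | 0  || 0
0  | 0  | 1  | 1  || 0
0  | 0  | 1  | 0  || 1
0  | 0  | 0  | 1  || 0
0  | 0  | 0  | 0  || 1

Row p1=1, p2=1, p3=1, p4=1: (p3 or (p2 iff ((not ((p1 and p3) xor p1) iff p1) and (p3 implies p3)))) = 1, so the formula = 0.
Row p1=1, p2=0, p3=0, p4=0: (p3 or (p2 iff ((not ((p1 and p3) xor p1) iff p1) and (p3 implies p3)))) = 1, so the formula = 1.
Row p1=0, p2=1, p3=1, p4=0: (p3 or (p2 iff ((not ((p1 and p3) xor p1) iff p1) and (p3 implies p3)))) = 1, so the formula = 1.

0, 1, 1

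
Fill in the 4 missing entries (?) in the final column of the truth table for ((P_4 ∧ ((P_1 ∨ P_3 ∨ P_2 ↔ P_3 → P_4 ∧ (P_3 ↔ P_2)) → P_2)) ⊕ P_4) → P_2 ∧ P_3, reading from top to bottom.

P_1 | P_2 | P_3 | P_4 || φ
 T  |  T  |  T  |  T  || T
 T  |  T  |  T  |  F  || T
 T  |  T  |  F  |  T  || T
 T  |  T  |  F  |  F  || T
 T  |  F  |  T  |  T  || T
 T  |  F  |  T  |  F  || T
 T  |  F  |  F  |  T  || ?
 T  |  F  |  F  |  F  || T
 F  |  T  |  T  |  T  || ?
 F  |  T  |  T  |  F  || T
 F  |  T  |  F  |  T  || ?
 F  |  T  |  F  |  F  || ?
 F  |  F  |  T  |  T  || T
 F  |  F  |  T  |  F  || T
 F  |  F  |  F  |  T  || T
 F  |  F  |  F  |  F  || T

Row P_1=T, P_2=F, P_3=F, P_4=T: ((P_4 ∧ ((P_1 ∨ P_3 ∨ P_2 ↔ P_3 → P_4 ∧ (P_3 ↔ P_2)) → P_2)) ⊕ P_4) = T, (P_2 ∧ P_3) = F, so the formula = F.
Row P_1=F, P_2=T, P_3=T, P_4=T: ((P_4 ∧ ((P_1 ∨ P_3 ∨ P_2 ↔ P_3 → P_4 ∧ (P_3 ↔ P_2)) → P_2)) ⊕ P_4) = F, (P_2 ∧ P_3) = T, so the formula = T.
Row P_1=F, P_2=T, P_3=F, P_4=T: ((P_4 ∧ ((P_1 ∨ P_3 ∨ P_2 ↔ P_3 → P_4 ∧ (P_3 ↔ P_2)) → P_2)) ⊕ P_4) = F, (P_2 ∧ P_3) = F, so the formula = T.
Row P_1=F, P_2=T, P_3=F, P_4=F: ((P_4 ∧ ((P_1 ∨ P_3 ∨ P_2 ↔ P_3 → P_4 ∧ (P_3 ↔ P_2)) → P_2)) ⊕ P_4) = F, (P_2 ∧ P_3) = F, so the formula = T.

F, T, T, T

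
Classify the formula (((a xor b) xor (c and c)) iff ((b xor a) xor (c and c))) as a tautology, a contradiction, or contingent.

tautology

a | b | c || φ
F | F | F || T
F | F | T || T
F | T | F || T
F | T | T || T
T | F | F || T
T | F | T || T
T | T | F || T
T | T | T || T
Every row is T, so the formula is a tautology.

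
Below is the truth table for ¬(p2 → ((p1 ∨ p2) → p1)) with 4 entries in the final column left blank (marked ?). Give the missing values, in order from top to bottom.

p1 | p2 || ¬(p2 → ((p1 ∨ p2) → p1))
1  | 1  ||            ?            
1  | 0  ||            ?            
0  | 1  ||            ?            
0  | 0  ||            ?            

Row p1=1, p2=1: ((p1 ∨ p2) → p1) = 1, (p2 → ((p1 ∨ p2) → p1)) = 1, so ¬(p2 → ((p1 ∨ p2) → p1)) = 0.
Row p1=1, p2=0: ((p1 ∨ p2) → p1) = 1, (p2 → ((p1 ∨ p2) → p1)) = 1, so ¬(p2 → ((p1 ∨ p2) → p1)) = 0.
Row p1=0, p2=1: ((p1 ∨ p2) → p1) = 0, (p2 → ((p1 ∨ p2) → p1)) = 0, so ¬(p2 → ((p1 ∨ p2) → p1)) = 1.
Row p1=0, p2=0: ((p1 ∨ p2) → p1) = 1, (p2 → ((p1 ∨ p2) → p1)) = 1, so ¬(p2 → ((p1 ∨ p2) → p1)) = 0.

0, 0, 1, 0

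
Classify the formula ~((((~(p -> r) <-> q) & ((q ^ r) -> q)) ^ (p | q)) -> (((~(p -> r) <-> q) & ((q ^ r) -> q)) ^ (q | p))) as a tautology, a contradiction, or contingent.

p  q  r     (p -> r)  ~(p -> r)  (~(p -> r) <-> q)  (q ^ r)  ((q ^ r) -> q)  (p | q)  (q | p)  φ
F  F  F        T          F              T             F           T            F        F     F
F  F  T        T          F              T             T           F            F        F     F
F  T  F        T          F              F             T           T            T        T     F
F  T  T        T          F              F             F           T            T        T     F
T  F  F        F          T              F             F           T            T        T     F
T  F  T        T          F              T             T           F            T        T     F
T  T  F        F          T              T             T           T            T        T     F
T  T  T        T          F              F             F           T            T        T     F
Every row is F, so the formula is a contradiction.

contradiction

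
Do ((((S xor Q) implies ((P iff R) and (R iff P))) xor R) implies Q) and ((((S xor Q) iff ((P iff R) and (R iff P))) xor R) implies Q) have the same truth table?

not equivalent

P | Q | R | S || φ | ψ
T | T | T | T || T | T
T | T | T | F || T | T
T | T | F | T || T | T
T | T | F | F || T | T
T | F | T | T || T | T
T | F | T | F || T | F
T | F | F | T || T | T
T | F | F | F || F | F
F | T | T | T || T | T
F | T | T | F || T | T
F | T | F | T || T | T
F | T | F | F || T | T
F | F | T | T || F | F
F | F | T | F || T | T
F | F | F | T || F | F
F | F | F | F || F | T
The columns differ at P=T, Q=F, R=T, S=F (φ=T, ψ=F), so they are not equivalent.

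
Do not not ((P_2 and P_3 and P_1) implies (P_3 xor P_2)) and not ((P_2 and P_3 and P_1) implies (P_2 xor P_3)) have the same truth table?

not equivalent

P_1 | P_2 | P_3 | φ | ψ
--- | --- | --- | - | -
 1  |  1  |  1  | 0 | 1
 1  |  1  |  0  | 1 | 0
 1  |  0  |  1  | 1 | 0
 1  |  0  |  0  | 1 | 0
 0  |  1  |  1  | 1 | 0
 0  |  1  |  0  | 1 | 0
 0  |  0  |  1  | 1 | 0
 0  |  0  |  0  | 1 | 0
The columns differ at P_1=1, P_2=1, P_3=1 (φ=0, ψ=1), so they are not equivalent.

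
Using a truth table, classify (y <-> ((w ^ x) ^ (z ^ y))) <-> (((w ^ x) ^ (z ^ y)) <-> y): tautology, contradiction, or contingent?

tautology

  x   |   y   |   z   |   w   |   φ  
----- | ----- | ----- | ----- | -----
False | False | False | False |  True
False | False | False |  True |  True
False | False |  True | False |  True
False | False |  True |  True |  True
False |  True | False | False |  True
False |  True | False |  True |  True
False |  True |  True | False |  True
False |  True |  True |  True |  True
 True | False | False | False |  True
 True | False | False |  True |  True
 True | False |  True | False |  True
 True | False |  True |  True |  True
 True |  True | False | False |  True
 True |  True | False |  True |  True
 True |  True |  True | False |  True
 True |  True |  True |  True |  True
Every row is True, so the formula is a tautology.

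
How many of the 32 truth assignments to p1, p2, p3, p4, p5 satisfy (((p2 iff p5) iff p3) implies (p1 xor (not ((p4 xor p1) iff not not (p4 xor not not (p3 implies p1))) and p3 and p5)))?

24

p1 | p2 | p3 | p4 | p5 || φ
T  | T  | T  | T  | T  || T
T  | T  | T  | T  | F  || T
T  | T  | T  | F  | T  || T
T  | T  | T  | F  | F  || T
T  | T  | F  | T  | T  || T
T  | T  | F  | T  | F  || T
T  | T  | F  | F  | T  || T
T  | T  | F  | F  | F  || T
T  | F  | T  | T  | T  || T
T  | F  | T  | T  | F  || T
T  | F  | T  | F  | T  || T
T  | F  | T  | F  | F  || T
T  | F  | F  | T  | T  || T
T  | F  | F  | T  | F  || T
T  | F  | F  | F  | T  || T
T  | F  | F  | F  | F  || T
F  | T  | T  | T  | T  || F
F  | T  | T  | T  | F  || T
F  | T  | T  | F  | T  || F
F  | T  | T  | F  | F  || T
F  | T  | F  | T  | T  || T
F  | T  | F  | T  | F  || F
F  | T  | F  | F  | T  || T
F  | T  | F  | F  | F  || F
F  | F  | T  | T  | T  || T
F  | F  | T  | T  | F  || F
F  | F  | T  | F  | T  || T
F  | F  | T  | F  | F  || F
F  | F  | F  | T  | T  || F
F  | F  | F  | T  | F  || T
F  | F  | F  | F  | T  || F
F  | F  | F  | F  | F  || T
The formula is true on 24 of the 32 rows.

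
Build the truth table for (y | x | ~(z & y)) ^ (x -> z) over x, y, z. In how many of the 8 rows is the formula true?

x  y  z     (z & y)  ~(z & y)  (x | ~(z & y))  (y | (x | ~(z & y)))  (x -> z)  ((y | (x | ~(z & y))) ^ (x -> z))
F  F  F        F        T            T                  T               T                      F                
F  F  T        F        T            T                  T               T                      F                
F  T  F        F        T            T                  T               T                      F                
F  T  T        T        F            F                  T               T                      F                
T  F  F        F        T            T                  T               F                      T                
T  F  T        F        T            T                  T               T                      F                
T  T  F        F        T            T                  T               F                      T                
T  T  T        T        F            T                  T               T                      F                
The formula is true on 2 of the 8 rows.

2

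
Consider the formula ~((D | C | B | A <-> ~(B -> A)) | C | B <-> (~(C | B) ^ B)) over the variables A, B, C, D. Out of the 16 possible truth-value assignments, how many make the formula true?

  A      B      C      D       (D | C | B | A)  (B -> A)  ~(B -> A)  (C | B)  ~(C | B)  (~(C | B) ^ B)    φ  
 True   True   True   True           True         True      False      True    False         True       False
 True   True   True  False           True         True      False      True    False         True       False
 True   True  False   True           True         True      False      True    False         True       False
 True   True  False  False           True         True      False      True    False         True       False
 True  False   True   True           True         True      False      True    False        False        True
 True  False   True  False           True         True      False      True    False        False        True
 True  False  False   True           True         True      False     False     True         True        True
 True  False  False  False           True         True      False     False     True         True        True
False   True   True   True           True        False       True      True    False         True       False
False   True   True  False           True        False       True      True    False         True       False
False   True  False   True           True        False       True      True    False         True       False
False   True  False  False           True        False       True      True    False         True       False
False  False   True   True           True         True      False      True    False        False        True
False  False   True  False           True         True      False      True    False        False        True
False  False  False   True           True         True      False     False     True         True        True
False  False  False  False          False         True      False     False     True         True       False
The formula is true on 7 of the 16 rows.

7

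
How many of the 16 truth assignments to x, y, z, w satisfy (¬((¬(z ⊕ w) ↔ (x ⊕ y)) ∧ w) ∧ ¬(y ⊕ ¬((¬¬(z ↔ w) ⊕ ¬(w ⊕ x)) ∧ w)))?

8

x | y | z | w || φ
1 | 1 | 1 | 1 || 1
1 | 1 | 1 | 0 || 1
1 | 1 | 0 | 1 || 0
1 | 1 | 0 | 0 || 1
1 | 0 | 1 | 1 || 0
1 | 0 | 1 | 0 || 0
1 | 0 | 0 | 1 || 1
1 | 0 | 0 | 0 || 0
0 | 1 | 1 | 1 || 0
0 | 1 | 1 | 0 || 1
0 | 1 | 0 | 1 || 1
0 | 1 | 0 | 0 || 1
0 | 0 | 1 | 1 || 1
0 | 0 | 1 | 0 || 0
0 | 0 | 0 | 1 || 0
0 | 0 | 0 | 0 || 0
The formula is true on 8 of the 16 rows.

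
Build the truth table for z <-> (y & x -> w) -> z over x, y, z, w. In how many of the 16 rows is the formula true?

15

x  y  z  w  |  (y & x)  ((y & x) -> w)  (((y & x) -> w) -> z)  (z <-> (((y & x) -> w) -> z))
0  0  0  0  |     0           1                   0                          1              
0  0  0  1  |     0           1                   0                          1              
0  0  1  0  |     0           1                   1                          1              
0  0  1  1  |     0           1                   1                          1              
0  1  0  0  |     0           1                   0                          1              
0  1  0  1  |     0           1                   0                          1              
0  1  1  0  |     0           1                   1                          1              
0  1  1  1  |     0           1                   1                          1              
1  0  0  0  |     0           1                   0                          1              
1  0  0  1  |     0           1                   0                          1              
1  0  1  0  |     0           1                   1                          1              
1  0  1  1  |     0           1                   1                          1              
1  1  0  0  |     1           0                   1                          0              
1  1  0  1  |     1           1                   0                          1              
1  1  1  0  |     1           0                   1                          1              
1  1  1  1  |     1           1                   1                          1              
The formula is true on 15 of the 16 rows.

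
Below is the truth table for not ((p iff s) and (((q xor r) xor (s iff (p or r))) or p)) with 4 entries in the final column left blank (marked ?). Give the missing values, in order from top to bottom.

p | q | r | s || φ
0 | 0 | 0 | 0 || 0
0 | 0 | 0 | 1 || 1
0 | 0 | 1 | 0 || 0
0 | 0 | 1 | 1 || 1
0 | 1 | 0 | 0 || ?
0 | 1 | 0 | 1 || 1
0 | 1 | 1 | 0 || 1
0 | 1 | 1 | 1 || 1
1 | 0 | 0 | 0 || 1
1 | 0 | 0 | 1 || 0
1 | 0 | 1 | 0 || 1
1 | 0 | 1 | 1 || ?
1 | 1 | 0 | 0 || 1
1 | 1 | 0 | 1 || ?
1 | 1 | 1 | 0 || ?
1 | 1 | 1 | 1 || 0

1, 0, 0, 1

Row p=0, q=1, r=0, s=0: (p iff s) = 1, (((q xor r) xor (s iff (p or r))) or p) = 0, ((p iff s) and (((q xor r) xor (s iff (p or r))) or p)) = 0, so the formula = 1.
Row p=1, q=0, r=1, s=1: (p iff s) = 1, (((q xor r) xor (s iff (p or r))) or p) = 1, ((p iff s) and (((q xor r) xor (s iff (p or r))) or p)) = 1, so the formula = 0.
Row p=1, q=1, r=0, s=1: (p iff s) = 1, (((q xor r) xor (s iff (p or r))) or p) = 1, ((p iff s) and (((q xor r) xor (s iff (p or r))) or p)) = 1, so the formula = 0.
Row p=1, q=1, r=1, s=0: (p iff s) = 0, (((q xor r) xor (s iff (p or r))) or p) = 1, ((p iff s) and (((q xor r) xor (s iff (p or r))) or p)) = 0, so the formula = 1.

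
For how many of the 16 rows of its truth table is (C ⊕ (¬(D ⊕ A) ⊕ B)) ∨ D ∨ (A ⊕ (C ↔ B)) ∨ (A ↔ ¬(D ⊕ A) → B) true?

A | B | C | D || φ
T | T | T | T || T
T | T | T | F || T
T | T | F | T || T
T | T | F | F || T
T | F | T | T || T
T | F | T | F || T
T | F | F | T || T
T | F | F | F || T
F | T | T | T || T
F | T | T | F || T
F | T | F | T || T
F | T | F | F || F
F | F | T | T || T
F | F | T | F || T
F | F | F | T || T
F | F | F | F || T
The formula is true on 15 of the 16 rows.

15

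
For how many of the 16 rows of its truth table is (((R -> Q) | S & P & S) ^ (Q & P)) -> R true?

10

P | Q | R | S | φ
- | - | - | - | -
F | F | F | F | F
F | F | F | T | F
F | F | T | F | T
F | F | T | T | T
F | T | F | F | F
F | T | F | T | F
F | T | T | F | T
F | T | T | T | T
T | F | F | F | F
T | F | F | T | F
T | F | T | F | T
T | F | T | T | T
T | T | F | F | T
T | T | F | T | T
T | T | T | F | T
T | T | T | T | T
The formula is true on 10 of the 16 rows.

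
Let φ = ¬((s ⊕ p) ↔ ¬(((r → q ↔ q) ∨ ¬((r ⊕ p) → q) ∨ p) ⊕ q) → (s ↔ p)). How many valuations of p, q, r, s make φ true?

p  q  r  s  |  (s ⊕ p)  (r → q)  ((r → q) ↔ q)  (r ⊕ p)  ((r ⊕ p) → q)  ¬((r ⊕ p) → q)  (s ↔ p)  φ
T  T  T  T  |     F        T           T           F           T              F            T     T
T  T  T  F  |     T        T           T           F           T              F            F     T
T  T  F  T  |     F        T           T           T           T              F            T     T
T  T  F  F  |     T        T           T           T           T              F            F     T
T  F  T  T  |     F        F           T           F           T              F            T     T
T  F  T  F  |     T        F           T           F           T              F            F     F
T  F  F  T  |     F        T           F           T           F              T            T     T
T  F  F  F  |     T        T           F           T           F              T            F     F
F  T  T  T  |     T        T           T           T           T              F            F     T
F  T  T  F  |     F        T           T           T           T              F            T     T
F  T  F  T  |     T        T           T           F           T              F            F     T
F  T  F  F  |     F        T           T           F           T              F            T     T
F  F  T  T  |     T        F           T           T           F              T            F     F
F  F  T  F  |     F        F           T           T           F              T            T     T
F  F  F  T  |     T        T           F           F           T              F            F     T
F  F  F  F  |     F        T           F           F           T              F            T     T
The formula is true on 13 of the 16 rows.

13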